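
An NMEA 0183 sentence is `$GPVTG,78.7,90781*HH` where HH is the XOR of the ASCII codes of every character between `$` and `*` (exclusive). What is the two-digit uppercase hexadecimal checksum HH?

XOR the ASCII codes of the payload characters:
  'G' = 0x47 → acc = 0x47
  'P' = 0x50 → acc = 0x17
  'V' = 0x56 → acc = 0x41
  'T' = 0x54 → acc = 0x15
  'G' = 0x47 → acc = 0x52
  ',' = 0x2C → acc = 0x7E
  '7' = 0x37 → acc = 0x49
  '8' = 0x38 → acc = 0x71
  '.' = 0x2E → acc = 0x5F
  '7' = 0x37 → acc = 0x68
  ',' = 0x2C → acc = 0x44
  '9' = 0x39 → acc = 0x7D
  '0' = 0x30 → acc = 0x4D
  '7' = 0x37 → acc = 0x7A
  '8' = 0x38 → acc = 0x42
  '1' = 0x31 → acc = 0x73
Checksum = 0x73.

73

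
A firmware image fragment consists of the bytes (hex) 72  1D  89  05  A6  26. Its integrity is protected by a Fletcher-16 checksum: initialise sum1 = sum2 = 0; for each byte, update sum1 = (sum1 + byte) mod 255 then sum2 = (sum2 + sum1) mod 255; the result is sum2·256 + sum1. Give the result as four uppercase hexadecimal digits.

Running sums (mod 255):
  after byte 0 (72): sum1=114, sum2=114
  after byte 1 (1D): sum1=143, sum2=2
  after byte 2 (89): sum1=25, sum2=27
  after byte 3 (05): sum1=30, sum2=57
  after byte 4 (A6): sum1=196, sum2=253
  after byte 5 (26): sum1=234, sum2=232
Checksum = sum2·256 + sum1 = 232·256 + 234 = 59626 = 0xE8EA.

E8EA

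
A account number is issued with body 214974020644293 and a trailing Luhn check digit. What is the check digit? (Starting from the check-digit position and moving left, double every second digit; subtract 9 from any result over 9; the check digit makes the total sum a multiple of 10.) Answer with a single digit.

Partial digits right→left: 3 9 2 4 4 6 0 2 0 4 7 9 4 1 2
Double every second digit counting from the check-digit position (so the 1st, 3rd, 5th, ... of the partial from the right).
  doubled (with −9 where >9): 6 4 8 0 0 5 8 4 → sum 35
  kept as-is: 9 4 6 2 4 9 1 → sum 35
Total = 35 + 35 = 70.
Check digit = (10 − (70 mod 10)) mod 10 = 0.

0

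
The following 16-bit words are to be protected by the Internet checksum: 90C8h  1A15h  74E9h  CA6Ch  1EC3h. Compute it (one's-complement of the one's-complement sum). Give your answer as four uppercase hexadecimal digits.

F708

One's-complement addition (fold any carry out of bit 15 back into bit 0):
  0x90C8 + 0x1A15 = 0x0AADD
  0xAADD + 0x74E9 = 0x11FC6 → wrap carry → 0x1FC7
  0x1FC7 + 0xCA6C = 0x0EA33
  0xEA33 + 0x1EC3 = 0x108F6 → wrap carry → 0x08F7
One's-complement sum = 0x08F7.
Checksum = ~0x08F7 & 0xFFFF = 0xF708.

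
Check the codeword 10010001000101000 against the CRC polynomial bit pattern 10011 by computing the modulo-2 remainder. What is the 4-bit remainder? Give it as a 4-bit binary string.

1011

Modulo-2 division of 10010001000101000 by 10011:
  pos 0: 10010 XOR 10011 = 00001
  pos 4: 10010 XOR 10011 = 00001
  pos 8: 10010 XOR 10011 = 00001
  pos 12: 11000 XOR 10011 = 01011
Remainder = 1011 (nonzero — an error is detected).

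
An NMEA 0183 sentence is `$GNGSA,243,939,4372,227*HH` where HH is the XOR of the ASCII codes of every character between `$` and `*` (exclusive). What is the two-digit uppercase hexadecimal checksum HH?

XOR the ASCII codes of the payload characters:
  'G' = 0x47 → acc = 0x47
  'N' = 0x4E → acc = 0x09
  'G' = 0x47 → acc = 0x4E
  'S' = 0x53 → acc = 0x1D
  'A' = 0x41 → acc = 0x5C
  ',' = 0x2C → acc = 0x70
  '2' = 0x32 → acc = 0x42
  '4' = 0x34 → acc = 0x76
  '3' = 0x33 → acc = 0x45
  ',' = 0x2C → acc = 0x69
  '9' = 0x39 → acc = 0x50
  '3' = 0x33 → acc = 0x63
  '9' = 0x39 → acc = 0x5A
  ',' = 0x2C → acc = 0x76
  '4' = 0x34 → acc = 0x42
  '3' = 0x33 → acc = 0x71
  '7' = 0x37 → acc = 0x46
  '2' = 0x32 → acc = 0x74
  ',' = 0x2C → acc = 0x58
  '2' = 0x32 → acc = 0x6A
  '2' = 0x32 → acc = 0x58
  '7' = 0x37 → acc = 0x6F
Checksum = 0x6F.

6F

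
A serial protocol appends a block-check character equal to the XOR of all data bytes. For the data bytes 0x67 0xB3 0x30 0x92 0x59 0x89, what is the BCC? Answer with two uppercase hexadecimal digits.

A6

XOR the bytes together:
  start with 0x67
  0x67 ⊕ 0xB3 = 0xD4
  0xD4 ⊕ 0x30 = 0xE4
  0xE4 ⊕ 0x92 = 0x76
  0x76 ⊕ 0x59 = 0x2F
  0x2F ⊕ 0x89 = 0xA6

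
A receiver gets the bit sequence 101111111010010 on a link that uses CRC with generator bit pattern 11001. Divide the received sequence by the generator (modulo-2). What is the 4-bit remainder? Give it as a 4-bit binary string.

0000

Modulo-2 division of 101111111010010 by 11001:
  pos 0: 10111 XOR 11001 = 01110
  pos 1: 11101 XOR 11001 = 00100
  pos 3: 10011 XOR 11001 = 01010
  pos 4: 10101 XOR 11001 = 01100
  pos 5: 11000 XOR 11001 = 00001
  pos 9: 11001 XOR 11001 = 00000
Remainder = 0000 (zero — the frame passes the CRC check).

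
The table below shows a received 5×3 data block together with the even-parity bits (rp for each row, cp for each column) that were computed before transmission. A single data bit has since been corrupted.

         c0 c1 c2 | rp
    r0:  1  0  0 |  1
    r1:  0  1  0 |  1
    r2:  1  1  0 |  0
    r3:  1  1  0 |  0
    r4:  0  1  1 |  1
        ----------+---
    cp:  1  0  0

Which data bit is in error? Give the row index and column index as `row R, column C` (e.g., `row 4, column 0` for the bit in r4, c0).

Recompute each row's even parity and compare to rp:
  r0: data parity 1, sent rp 1 → ok
  r1: data parity 1, sent rp 1 → ok
  r2: data parity 0, sent rp 0 → ok
  r3: data parity 0, sent rp 0 → ok
  r4: data parity 0, sent rp 1 → mismatch
Recompute each column's even parity and compare to cp:
  c0: data parity 1, sent cp 1 → ok
  c1: data parity 0, sent cp 0 → ok
  c2: data parity 1, sent cp 0 → mismatch
Exactly one row (r4) and one column (c2) fail → the flipped bit is at their intersection.

row 4, column 2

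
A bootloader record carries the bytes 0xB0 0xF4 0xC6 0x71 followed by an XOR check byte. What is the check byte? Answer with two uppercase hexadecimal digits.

XOR the bytes together:
  start with 0xB0
  0xB0 ⊕ 0xF4 = 0x44
  0x44 ⊕ 0xC6 = 0x82
  0x82 ⊕ 0x71 = 0xF3

F3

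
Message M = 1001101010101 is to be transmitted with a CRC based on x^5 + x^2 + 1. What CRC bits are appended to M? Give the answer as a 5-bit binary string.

11110

Append 5 zeros: 100110101010100000. Divide by 100101 (XOR where the leading bit is 1):
  pos 0: 100110 XOR 100101 = 000011
  pos 4: 111010 XOR 100101 = 011111
  pos 5: 111111 XOR 100101 = 011010
  pos 6: 110100 XOR 100101 = 010001
  pos 7: 100011 XOR 100101 = 000110
  pos 10: 110000 XOR 100101 = 010101
  pos 11: 101010 XOR 100101 = 001111
Remainder (last 5 bits) = 11110. This is the CRC / FCS.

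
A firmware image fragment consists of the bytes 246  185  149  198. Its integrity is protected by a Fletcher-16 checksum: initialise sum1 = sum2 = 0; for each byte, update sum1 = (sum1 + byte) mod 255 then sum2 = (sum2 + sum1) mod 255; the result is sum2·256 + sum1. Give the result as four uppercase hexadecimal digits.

FA0D

Running sums (mod 255):
  after byte 0 (246): sum1=246, sum2=246
  after byte 1 (185): sum1=176, sum2=167
  after byte 2 (149): sum1=70, sum2=237
  after byte 3 (198): sum1=13, sum2=250
Checksum = sum2·256 + sum1 = 250·256 + 13 = 64013 = 0xFA0D.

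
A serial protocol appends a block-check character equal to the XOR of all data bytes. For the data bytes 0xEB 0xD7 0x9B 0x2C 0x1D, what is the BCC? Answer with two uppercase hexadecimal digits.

XOR the bytes together:
  start with 0xEB
  0xEB ⊕ 0xD7 = 0x3C
  0x3C ⊕ 0x9B = 0xA7
  0xA7 ⊕ 0x2C = 0x8B
  0x8B ⊕ 0x1D = 0x96

96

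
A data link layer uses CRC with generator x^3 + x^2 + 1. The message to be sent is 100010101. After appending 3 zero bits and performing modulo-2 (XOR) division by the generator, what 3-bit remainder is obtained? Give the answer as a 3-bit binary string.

000

Append 3 zeros: 100010101000. Divide by 1101 (XOR where the leading bit is 1):
  pos 0: 1000 XOR 1101 = 0101
  pos 1: 1011 XOR 1101 = 0110
  pos 2: 1100 XOR 1101 = 0001
  pos 5: 1101 XOR 1101 = 0000
Remainder (last 3 bits) = 000. This is the CRC / FCS.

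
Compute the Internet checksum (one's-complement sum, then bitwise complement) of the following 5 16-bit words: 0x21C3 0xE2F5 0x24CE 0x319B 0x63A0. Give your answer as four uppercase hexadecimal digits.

One's-complement addition (fold any carry out of bit 15 back into bit 0):
  0x21C3 + 0xE2F5 = 0x104B8 → wrap carry → 0x04B9
  0x04B9 + 0x24CE = 0x02987
  0x2987 + 0x319B = 0x05B22
  0x5B22 + 0x63A0 = 0x0BEC2
One's-complement sum = 0xBEC2.
Checksum = ~0xBEC2 & 0xFFFF = 0x413D.

413D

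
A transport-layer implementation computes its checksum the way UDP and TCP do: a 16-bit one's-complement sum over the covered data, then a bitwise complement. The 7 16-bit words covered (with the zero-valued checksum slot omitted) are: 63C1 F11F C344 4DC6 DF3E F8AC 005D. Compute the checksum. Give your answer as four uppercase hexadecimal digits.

One's-complement addition (fold any carry out of bit 15 back into bit 0):
  0x63C1 + 0xF11F = 0x154E0 → wrap carry → 0x54E1
  0x54E1 + 0xC344 = 0x11825 → wrap carry → 0x1826
  0x1826 + 0x4DC6 = 0x065EC
  0x65EC + 0xDF3E = 0x1452A → wrap carry → 0x452B
  0x452B + 0xF8AC = 0x13DD7 → wrap carry → 0x3DD8
  0x3DD8 + 0x005D = 0x03E35
One's-complement sum = 0x3E35.
Checksum = ~0x3E35 & 0xFFFF = 0xC1CA.

C1CA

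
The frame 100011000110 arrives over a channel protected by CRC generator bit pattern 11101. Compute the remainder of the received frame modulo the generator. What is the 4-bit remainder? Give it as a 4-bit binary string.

0100

Modulo-2 division of 100011000110 by 11101:
  pos 0: 10001 XOR 11101 = 01100
  pos 1: 11001 XOR 11101 = 00100
  pos 3: 10000 XOR 11101 = 01101
  pos 4: 11010 XOR 11101 = 00111
  pos 6: 11111 XOR 11101 = 00010
Remainder = 0100 (nonzero — an error is detected).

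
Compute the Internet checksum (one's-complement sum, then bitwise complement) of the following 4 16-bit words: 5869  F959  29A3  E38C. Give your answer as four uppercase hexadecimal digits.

A10C

One's-complement addition (fold any carry out of bit 15 back into bit 0):
  0x5869 + 0xF959 = 0x151C2 → wrap carry → 0x51C3
  0x51C3 + 0x29A3 = 0x07B66
  0x7B66 + 0xE38C = 0x15EF2 → wrap carry → 0x5EF3
One's-complement sum = 0x5EF3.
Checksum = ~0x5EF3 & 0xFFFF = 0xA10C.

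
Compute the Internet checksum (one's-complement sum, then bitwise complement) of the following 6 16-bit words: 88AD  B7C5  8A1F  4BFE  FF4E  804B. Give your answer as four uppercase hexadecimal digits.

69D4

One's-complement addition (fold any carry out of bit 15 back into bit 0):
  0x88AD + 0xB7C5 = 0x14072 → wrap carry → 0x4073
  0x4073 + 0x8A1F = 0x0CA92
  0xCA92 + 0x4BFE = 0x11690 → wrap carry → 0x1691
  0x1691 + 0xFF4E = 0x115DF → wrap carry → 0x15E0
  0x15E0 + 0x804B = 0x0962B
One's-complement sum = 0x962B.
Checksum = ~0x962B & 0xFFFF = 0x69D4.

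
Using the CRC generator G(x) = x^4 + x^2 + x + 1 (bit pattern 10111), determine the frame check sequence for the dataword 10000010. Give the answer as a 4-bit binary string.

1001

Append 4 zeros: 100000100000. Divide by 10111 (XOR where the leading bit is 1):
  pos 0: 10000 XOR 10111 = 00111
  pos 2: 11101 XOR 10111 = 01010
  pos 3: 10100 XOR 10111 = 00011
  pos 6: 11000 XOR 10111 = 01111
  pos 7: 11110 XOR 10111 = 01001
Remainder (last 4 bits) = 1001. This is the CRC / FCS.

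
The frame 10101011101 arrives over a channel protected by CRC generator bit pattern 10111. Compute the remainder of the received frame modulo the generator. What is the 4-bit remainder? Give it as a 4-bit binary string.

1011

Modulo-2 division of 10101011101 by 10111:
  pos 0: 10101 XOR 10111 = 00010
  pos 3: 10011 XOR 10111 = 00100
  pos 5: 10010 XOR 10111 = 00101
Remainder = 1011 (nonzero — an error is detected).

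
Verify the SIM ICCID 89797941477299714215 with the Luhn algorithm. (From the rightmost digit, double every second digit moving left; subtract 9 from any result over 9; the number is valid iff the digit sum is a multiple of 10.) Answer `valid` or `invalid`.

invalid

From the right, keep odd positions and double even positions (subtract 9 from any doubled value over 9):
  doubled (positions 2,4,...): 2 8 5 9 5 8 8 5 5 7 → sum 62
  kept (positions 1,3,...): 5 2 1 9 2 7 1 9 9 9 → sum 54
Total = 116.
116 mod 10 = 6, so the number is invalid.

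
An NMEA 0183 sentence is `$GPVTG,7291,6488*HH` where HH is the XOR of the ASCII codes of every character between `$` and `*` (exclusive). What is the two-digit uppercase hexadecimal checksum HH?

5D

XOR the ASCII codes of the payload characters:
  'G' = 0x47 → acc = 0x47
  'P' = 0x50 → acc = 0x17
  'V' = 0x56 → acc = 0x41
  'T' = 0x54 → acc = 0x15
  'G' = 0x47 → acc = 0x52
  ',' = 0x2C → acc = 0x7E
  '7' = 0x37 → acc = 0x49
  '2' = 0x32 → acc = 0x7B
  '9' = 0x39 → acc = 0x42
  '1' = 0x31 → acc = 0x73
  ',' = 0x2C → acc = 0x5F
  '6' = 0x36 → acc = 0x69
  '4' = 0x34 → acc = 0x5D
  '8' = 0x38 → acc = 0x65
  '8' = 0x38 → acc = 0x5D
Checksum = 0x5D.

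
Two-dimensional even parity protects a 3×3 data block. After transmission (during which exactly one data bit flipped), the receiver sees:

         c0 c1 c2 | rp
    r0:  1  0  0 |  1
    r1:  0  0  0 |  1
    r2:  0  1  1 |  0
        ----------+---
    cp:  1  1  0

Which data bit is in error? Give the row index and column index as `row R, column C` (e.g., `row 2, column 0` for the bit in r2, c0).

row 1, column 2

Recompute each row's even parity and compare to rp:
  r0: data parity 1, sent rp 1 → ok
  r1: data parity 0, sent rp 1 → mismatch
  r2: data parity 0, sent rp 0 → ok
Recompute each column's even parity and compare to cp:
  c0: data parity 1, sent cp 1 → ok
  c1: data parity 1, sent cp 1 → ok
  c2: data parity 1, sent cp 0 → mismatch
Exactly one row (r1) and one column (c2) fail → the flipped bit is at their intersection.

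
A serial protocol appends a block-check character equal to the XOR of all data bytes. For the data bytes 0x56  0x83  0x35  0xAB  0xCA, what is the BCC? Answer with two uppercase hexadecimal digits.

81

XOR the bytes together:
  start with 0x56
  0x56 ⊕ 0x83 = 0xD5
  0xD5 ⊕ 0x35 = 0xE0
  0xE0 ⊕ 0xAB = 0x4B
  0x4B ⊕ 0xCA = 0x81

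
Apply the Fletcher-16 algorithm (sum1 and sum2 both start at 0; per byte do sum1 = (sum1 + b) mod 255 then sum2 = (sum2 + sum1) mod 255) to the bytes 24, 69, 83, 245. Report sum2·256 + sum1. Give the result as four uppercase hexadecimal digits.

Running sums (mod 255):
  after byte 0 (24): sum1=24, sum2=24
  after byte 1 (69): sum1=93, sum2=117
  after byte 2 (83): sum1=176, sum2=38
  after byte 3 (245): sum1=166, sum2=204
Checksum = sum2·256 + sum1 = 204·256 + 166 = 52390 = 0xCCA6.

CCA6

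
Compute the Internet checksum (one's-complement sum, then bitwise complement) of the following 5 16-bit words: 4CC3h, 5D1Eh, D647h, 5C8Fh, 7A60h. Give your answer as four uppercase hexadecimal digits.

One's-complement addition (fold any carry out of bit 15 back into bit 0):
  0x4CC3 + 0x5D1E = 0x0A9E1
  0xA9E1 + 0xD647 = 0x18028 → wrap carry → 0x8029
  0x8029 + 0x5C8F = 0x0DCB8
  0xDCB8 + 0x7A60 = 0x15718 → wrap carry → 0x5719
One's-complement sum = 0x5719.
Checksum = ~0x5719 & 0xFFFF = 0xA8E6.

A8E6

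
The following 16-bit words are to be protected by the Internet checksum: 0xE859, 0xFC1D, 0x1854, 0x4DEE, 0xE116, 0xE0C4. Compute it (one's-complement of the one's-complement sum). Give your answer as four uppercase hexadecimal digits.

One's-complement addition (fold any carry out of bit 15 back into bit 0):
  0xE859 + 0xFC1D = 0x1E476 → wrap carry → 0xE477
  0xE477 + 0x1854 = 0x0FCCB
  0xFCCB + 0x4DEE = 0x14AB9 → wrap carry → 0x4ABA
  0x4ABA + 0xE116 = 0x12BD0 → wrap carry → 0x2BD1
  0x2BD1 + 0xE0C4 = 0x10C95 → wrap carry → 0x0C96
One's-complement sum = 0x0C96.
Checksum = ~0x0C96 & 0xFFFF = 0xF369.

F369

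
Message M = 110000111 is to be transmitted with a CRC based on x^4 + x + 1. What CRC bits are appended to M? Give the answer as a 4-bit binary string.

1000

Append 4 zeros: 1100001110000. Divide by 10011 (XOR where the leading bit is 1):
  pos 0: 11000 XOR 10011 = 01011
  pos 1: 10110 XOR 10011 = 00101
  pos 3: 10111 XOR 10011 = 00100
  pos 5: 10010 XOR 10011 = 00001
Remainder (last 4 bits) = 1000. This is the CRC / FCS.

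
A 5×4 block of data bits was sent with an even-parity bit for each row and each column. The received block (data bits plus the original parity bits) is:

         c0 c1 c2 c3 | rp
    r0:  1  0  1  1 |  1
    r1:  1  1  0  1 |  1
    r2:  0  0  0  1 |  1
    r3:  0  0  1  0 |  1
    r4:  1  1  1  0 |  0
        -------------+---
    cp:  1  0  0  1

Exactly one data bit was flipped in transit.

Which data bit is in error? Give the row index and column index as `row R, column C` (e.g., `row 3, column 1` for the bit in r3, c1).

row 4, column 2

Recompute each row's even parity and compare to rp:
  r0: data parity 1, sent rp 1 → ok
  r1: data parity 1, sent rp 1 → ok
  r2: data parity 1, sent rp 1 → ok
  r3: data parity 1, sent rp 1 → ok
  r4: data parity 1, sent rp 0 → mismatch
Recompute each column's even parity and compare to cp:
  c0: data parity 1, sent cp 1 → ok
  c1: data parity 0, sent cp 0 → ok
  c2: data parity 1, sent cp 0 → mismatch
  c3: data parity 1, sent cp 1 → ok
Exactly one row (r4) and one column (c2) fail → the flipped bit is at their intersection.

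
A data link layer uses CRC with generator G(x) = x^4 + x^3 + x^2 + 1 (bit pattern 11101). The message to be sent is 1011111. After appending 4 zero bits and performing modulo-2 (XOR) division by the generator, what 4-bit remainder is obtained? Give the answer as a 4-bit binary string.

Append 4 zeros: 10111110000. Divide by 11101 (XOR where the leading bit is 1):
  pos 0: 10111 XOR 11101 = 01010
  pos 1: 10101 XOR 11101 = 01000
  pos 2: 10001 XOR 11101 = 01100
  pos 3: 11000 XOR 11101 = 00101
  pos 5: 10100 XOR 11101 = 01001
  pos 6: 10010 XOR 11101 = 01111
Remainder (last 4 bits) = 1111. This is the CRC / FCS.

1111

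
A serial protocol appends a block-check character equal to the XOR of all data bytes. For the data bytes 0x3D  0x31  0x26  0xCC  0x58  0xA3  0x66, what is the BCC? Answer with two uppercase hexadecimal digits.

XOR the bytes together:
  start with 0x3D
  0x3D ⊕ 0x31 = 0x0C
  0x0C ⊕ 0x26 = 0x2A
  0x2A ⊕ 0xCC = 0xE6
  0xE6 ⊕ 0x58 = 0xBE
  0xBE ⊕ 0xA3 = 0x1D
  0x1D ⊕ 0x66 = 0x7B

7B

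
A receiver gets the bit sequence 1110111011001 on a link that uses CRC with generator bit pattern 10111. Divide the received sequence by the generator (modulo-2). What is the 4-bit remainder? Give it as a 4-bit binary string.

0111

Modulo-2 division of 1110111011001 by 10111:
  pos 0: 11101 XOR 10111 = 01010
  pos 1: 10101 XOR 10111 = 00010
  pos 4: 10101 XOR 10111 = 00010
  pos 7: 10100 XOR 10111 = 00011
Remainder = 0111 (nonzero — an error is detected).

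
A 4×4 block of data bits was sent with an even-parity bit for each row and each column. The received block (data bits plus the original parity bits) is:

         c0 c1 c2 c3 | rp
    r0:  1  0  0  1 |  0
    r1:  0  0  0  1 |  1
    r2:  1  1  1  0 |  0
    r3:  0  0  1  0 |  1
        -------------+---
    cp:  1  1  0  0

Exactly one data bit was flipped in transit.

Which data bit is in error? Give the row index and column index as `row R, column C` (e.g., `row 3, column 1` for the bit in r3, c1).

Recompute each row's even parity and compare to rp:
  r0: data parity 0, sent rp 0 → ok
  r1: data parity 1, sent rp 1 → ok
  r2: data parity 1, sent rp 0 → mismatch
  r3: data parity 1, sent rp 1 → ok
Recompute each column's even parity and compare to cp:
  c0: data parity 0, sent cp 1 → mismatch
  c1: data parity 1, sent cp 1 → ok
  c2: data parity 0, sent cp 0 → ok
  c3: data parity 0, sent cp 0 → ok
Exactly one row (r2) and one column (c0) fail → the flipped bit is at their intersection.

row 2, column 0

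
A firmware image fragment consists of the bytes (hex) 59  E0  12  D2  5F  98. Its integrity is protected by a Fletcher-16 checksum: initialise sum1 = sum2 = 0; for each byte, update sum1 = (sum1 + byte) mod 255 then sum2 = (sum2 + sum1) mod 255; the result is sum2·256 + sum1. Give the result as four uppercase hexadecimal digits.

9417

Running sums (mod 255):
  after byte 0 (59): sum1=89, sum2=89
  after byte 1 (E0): sum1=58, sum2=147
  after byte 2 (12): sum1=76, sum2=223
  after byte 3 (D2): sum1=31, sum2=254
  after byte 4 (5F): sum1=126, sum2=125
  after byte 5 (98): sum1=23, sum2=148
Checksum = sum2·256 + sum1 = 148·256 + 23 = 37911 = 0x9417.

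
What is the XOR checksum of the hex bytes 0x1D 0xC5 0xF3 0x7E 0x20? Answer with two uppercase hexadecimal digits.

75

XOR the bytes together:
  start with 0x1D
  0x1D ⊕ 0xC5 = 0xD8
  0xD8 ⊕ 0xF3 = 0x2B
  0x2B ⊕ 0x7E = 0x55
  0x55 ⊕ 0x20 = 0x75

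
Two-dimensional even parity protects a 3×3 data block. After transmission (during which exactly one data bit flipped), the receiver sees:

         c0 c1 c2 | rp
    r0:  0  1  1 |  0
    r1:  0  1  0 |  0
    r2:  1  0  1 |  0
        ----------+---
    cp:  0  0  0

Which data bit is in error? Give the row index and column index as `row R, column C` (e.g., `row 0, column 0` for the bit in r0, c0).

row 1, column 0

Recompute each row's even parity and compare to rp:
  r0: data parity 0, sent rp 0 → ok
  r1: data parity 1, sent rp 0 → mismatch
  r2: data parity 0, sent rp 0 → ok
Recompute each column's even parity and compare to cp:
  c0: data parity 1, sent cp 0 → mismatch
  c1: data parity 0, sent cp 0 → ok
  c2: data parity 0, sent cp 0 → ok
Exactly one row (r1) and one column (c0) fail → the flipped bit is at their intersection.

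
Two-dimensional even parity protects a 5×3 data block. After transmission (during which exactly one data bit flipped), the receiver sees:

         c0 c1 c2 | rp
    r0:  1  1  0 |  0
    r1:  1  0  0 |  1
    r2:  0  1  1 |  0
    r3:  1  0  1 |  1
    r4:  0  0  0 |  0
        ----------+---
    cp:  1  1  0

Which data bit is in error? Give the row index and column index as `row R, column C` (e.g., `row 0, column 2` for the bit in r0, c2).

Recompute each row's even parity and compare to rp:
  r0: data parity 0, sent rp 0 → ok
  r1: data parity 1, sent rp 1 → ok
  r2: data parity 0, sent rp 0 → ok
  r3: data parity 0, sent rp 1 → mismatch
  r4: data parity 0, sent rp 0 → ok
Recompute each column's even parity and compare to cp:
  c0: data parity 1, sent cp 1 → ok
  c1: data parity 0, sent cp 1 → mismatch
  c2: data parity 0, sent cp 0 → ok
Exactly one row (r3) and one column (c1) fail → the flipped bit is at their intersection.

row 3, column 1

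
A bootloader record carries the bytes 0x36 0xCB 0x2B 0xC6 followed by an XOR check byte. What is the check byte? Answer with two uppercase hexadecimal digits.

XOR the bytes together:
  start with 0x36
  0x36 ⊕ 0xCB = 0xFD
  0xFD ⊕ 0x2B = 0xD6
  0xD6 ⊕ 0xC6 = 0x10

10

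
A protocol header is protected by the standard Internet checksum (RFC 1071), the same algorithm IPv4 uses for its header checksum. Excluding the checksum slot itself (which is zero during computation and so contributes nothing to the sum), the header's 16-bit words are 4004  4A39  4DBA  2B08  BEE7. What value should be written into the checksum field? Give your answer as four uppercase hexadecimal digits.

One's-complement addition (fold any carry out of bit 15 back into bit 0):
  0x4004 + 0x4A39 = 0x08A3D
  0x8A3D + 0x4DBA = 0x0D7F7
  0xD7F7 + 0x2B08 = 0x102FF → wrap carry → 0x0300
  0x0300 + 0xBEE7 = 0x0C1E7
One's-complement sum = 0xC1E7.
Checksum = ~0xC1E7 & 0xFFFF = 0x3E18.

3E18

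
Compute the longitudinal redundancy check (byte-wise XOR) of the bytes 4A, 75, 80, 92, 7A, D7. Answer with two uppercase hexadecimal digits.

XOR the bytes together:
  start with 0x4A
  0x4A ⊕ 0x75 = 0x3F
  0x3F ⊕ 0x80 = 0xBF
  0xBF ⊕ 0x92 = 0x2D
  0x2D ⊕ 0x7A = 0x57
  0x57 ⊕ 0xD7 = 0x80

80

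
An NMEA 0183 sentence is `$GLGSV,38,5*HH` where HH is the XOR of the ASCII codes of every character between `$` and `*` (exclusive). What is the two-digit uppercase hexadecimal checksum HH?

77

XOR the ASCII codes of the payload characters:
  'G' = 0x47 → acc = 0x47
  'L' = 0x4C → acc = 0x0B
  'G' = 0x47 → acc = 0x4C
  'S' = 0x53 → acc = 0x1F
  'V' = 0x56 → acc = 0x49
  ',' = 0x2C → acc = 0x65
  '3' = 0x33 → acc = 0x56
  '8' = 0x38 → acc = 0x6E
  ',' = 0x2C → acc = 0x42
  '5' = 0x35 → acc = 0x77
Checksum = 0x77.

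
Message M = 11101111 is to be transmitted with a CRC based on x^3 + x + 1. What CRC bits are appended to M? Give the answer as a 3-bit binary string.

010

Append 3 zeros: 11101111000. Divide by 1011 (XOR where the leading bit is 1):
  pos 0: 1110 XOR 1011 = 0101
  pos 1: 1011 XOR 1011 = 0000
  pos 5: 1110 XOR 1011 = 0101
  pos 6: 1010 XOR 1011 = 0001
Remainder (last 3 bits) = 010. This is the CRC / FCS.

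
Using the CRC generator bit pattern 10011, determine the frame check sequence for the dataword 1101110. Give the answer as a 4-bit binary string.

Append 4 zeros: 11011100000. Divide by 10011 (XOR where the leading bit is 1):
  pos 0: 11011 XOR 10011 = 01000
  pos 1: 10001 XOR 10011 = 00010
  pos 4: 10000 XOR 10011 = 00011
Remainder (last 4 bits) = 1100. This is the CRC / FCS.

1100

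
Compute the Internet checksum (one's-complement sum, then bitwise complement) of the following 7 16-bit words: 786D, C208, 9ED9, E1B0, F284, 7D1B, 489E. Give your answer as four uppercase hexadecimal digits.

One's-complement addition (fold any carry out of bit 15 back into bit 0):
  0x786D + 0xC208 = 0x13A75 → wrap carry → 0x3A76
  0x3A76 + 0x9ED9 = 0x0D94F
  0xD94F + 0xE1B0 = 0x1BAFF → wrap carry → 0xBB00
  0xBB00 + 0xF284 = 0x1AD84 → wrap carry → 0xAD85
  0xAD85 + 0x7D1B = 0x12AA0 → wrap carry → 0x2AA1
  0x2AA1 + 0x489E = 0x0733F
One's-complement sum = 0x733F.
Checksum = ~0x733F & 0xFFFF = 0x8CC0.

8CC0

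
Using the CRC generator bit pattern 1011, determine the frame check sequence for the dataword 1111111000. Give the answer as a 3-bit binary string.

Append 3 zeros: 1111111000000. Divide by 1011 (XOR where the leading bit is 1):
  pos 0: 1111 XOR 1011 = 0100
  pos 1: 1001 XOR 1011 = 0010
  pos 3: 1011 XOR 1011 = 0000
Remainder (last 3 bits) = 000. This is the CRC / FCS.

000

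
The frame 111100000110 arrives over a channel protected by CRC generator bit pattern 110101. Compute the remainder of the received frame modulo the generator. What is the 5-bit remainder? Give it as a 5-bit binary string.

00000

Modulo-2 division of 111100000110 by 110101:
  pos 0: 111100 XOR 110101 = 001001
  pos 2: 100100 XOR 110101 = 010001
  pos 3: 100010 XOR 110101 = 010111
  pos 4: 101111 XOR 110101 = 011010
  pos 5: 110101 XOR 110101 = 000000
Remainder = 00000 (zero — the frame passes the CRC check).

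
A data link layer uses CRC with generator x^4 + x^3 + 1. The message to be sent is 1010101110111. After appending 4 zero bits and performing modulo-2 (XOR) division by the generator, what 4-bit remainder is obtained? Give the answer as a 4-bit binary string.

0001

Append 4 zeros: 10101011101110000. Divide by 11001 (XOR where the leading bit is 1):
  pos 0: 10101 XOR 11001 = 01100
  pos 1: 11000 XOR 11001 = 00001
  pos 5: 11110 XOR 11001 = 00111
  pos 7: 11111 XOR 11001 = 00110
  pos 9: 11010 XOR 11001 = 00011
  pos 12: 11000 XOR 11001 = 00001
Remainder (last 4 bits) = 0001. This is the CRC / FCS.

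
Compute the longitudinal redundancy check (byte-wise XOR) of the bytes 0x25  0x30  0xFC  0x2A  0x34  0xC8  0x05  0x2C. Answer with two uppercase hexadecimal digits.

16

XOR the bytes together:
  start with 0x25
  0x25 ⊕ 0x30 = 0x15
  0x15 ⊕ 0xFC = 0xE9
  0xE9 ⊕ 0x2A = 0xC3
  0xC3 ⊕ 0x34 = 0xF7
  0xF7 ⊕ 0xC8 = 0x3F
  0x3F ⊕ 0x05 = 0x3A
  0x3A ⊕ 0x2C = 0x16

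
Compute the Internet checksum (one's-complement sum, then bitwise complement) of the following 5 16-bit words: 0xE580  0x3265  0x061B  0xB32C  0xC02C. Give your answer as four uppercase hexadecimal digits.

One's-complement addition (fold any carry out of bit 15 back into bit 0):
  0xE580 + 0x3265 = 0x117E5 → wrap carry → 0x17E6
  0x17E6 + 0x061B = 0x01E01
  0x1E01 + 0xB32C = 0x0D12D
  0xD12D + 0xC02C = 0x19159 → wrap carry → 0x915A
One's-complement sum = 0x915A.
Checksum = ~0x915A & 0xFFFF = 0x6EA5.

6EA5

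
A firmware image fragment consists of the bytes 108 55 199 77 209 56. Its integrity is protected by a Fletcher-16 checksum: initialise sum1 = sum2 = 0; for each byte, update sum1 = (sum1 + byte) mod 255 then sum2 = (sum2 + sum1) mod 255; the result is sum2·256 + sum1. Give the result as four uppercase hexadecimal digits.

Running sums (mod 255):
  after byte 0 (108): sum1=108, sum2=108
  after byte 1 (55): sum1=163, sum2=16
  after byte 2 (199): sum1=107, sum2=123
  after byte 3 (77): sum1=184, sum2=52
  after byte 4 (209): sum1=138, sum2=190
  after byte 5 (56): sum1=194, sum2=129
Checksum = sum2·256 + sum1 = 129·256 + 194 = 33218 = 0x81C2.

81C2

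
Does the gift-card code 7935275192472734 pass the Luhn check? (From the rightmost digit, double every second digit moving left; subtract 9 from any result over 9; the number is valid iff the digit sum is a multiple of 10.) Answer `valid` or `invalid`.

From the right, keep odd positions and double even positions (subtract 9 from any doubled value over 9):
  doubled (positions 2,4,...): 6 4 8 9 1 4 6 5 → sum 43
  kept (positions 1,3,...): 4 7 7 2 1 7 5 9 → sum 42
Total = 85.
85 mod 10 = 5, so the number is invalid.

invalid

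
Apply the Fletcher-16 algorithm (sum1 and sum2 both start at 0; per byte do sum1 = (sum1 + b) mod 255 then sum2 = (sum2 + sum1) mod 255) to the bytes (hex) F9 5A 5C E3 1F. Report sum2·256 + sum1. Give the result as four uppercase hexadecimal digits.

47B3

Running sums (mod 255):
  after byte 0 (F9): sum1=249, sum2=249
  after byte 1 (5A): sum1=84, sum2=78
  after byte 2 (5C): sum1=176, sum2=254
  after byte 3 (E3): sum1=148, sum2=147
  after byte 4 (1F): sum1=179, sum2=71
Checksum = sum2·256 + sum1 = 71·256 + 179 = 18355 = 0x47B3.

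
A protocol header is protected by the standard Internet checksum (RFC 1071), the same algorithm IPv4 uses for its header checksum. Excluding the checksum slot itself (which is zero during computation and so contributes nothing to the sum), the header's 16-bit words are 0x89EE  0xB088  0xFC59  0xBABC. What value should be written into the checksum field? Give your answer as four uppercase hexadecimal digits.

One's-complement addition (fold any carry out of bit 15 back into bit 0):
  0x89EE + 0xB088 = 0x13A76 → wrap carry → 0x3A77
  0x3A77 + 0xFC59 = 0x136D0 → wrap carry → 0x36D1
  0x36D1 + 0xBABC = 0x0F18D
One's-complement sum = 0xF18D.
Checksum = ~0xF18D & 0xFFFF = 0x0E72.

0E72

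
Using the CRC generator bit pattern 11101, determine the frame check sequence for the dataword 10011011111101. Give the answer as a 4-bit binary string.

Append 4 zeros: 100110111111010000. Divide by 11101 (XOR where the leading bit is 1):
  pos 0: 10011 XOR 11101 = 01110
  pos 1: 11100 XOR 11101 = 00001
  pos 5: 11111 XOR 11101 = 00010
  pos 8: 10110 XOR 11101 = 01011
  pos 9: 10111 XOR 11101 = 01010
  pos 10: 10100 XOR 11101 = 01001
  pos 11: 10010 XOR 11101 = 01111
  pos 12: 11110 XOR 11101 = 00011
Remainder (last 4 bits) = 0110. This is the CRC / FCS.

0110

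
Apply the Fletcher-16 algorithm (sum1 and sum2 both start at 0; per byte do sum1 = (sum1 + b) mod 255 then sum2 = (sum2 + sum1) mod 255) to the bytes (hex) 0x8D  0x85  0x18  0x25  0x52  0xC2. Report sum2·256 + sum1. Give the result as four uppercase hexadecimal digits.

2465

Running sums (mod 255):
  after byte 0 (0x8D): sum1=141, sum2=141
  after byte 1 (0x85): sum1=19, sum2=160
  after byte 2 (0x18): sum1=43, sum2=203
  after byte 3 (0x25): sum1=80, sum2=28
  after byte 4 (0x52): sum1=162, sum2=190
  after byte 5 (0xC2): sum1=101, sum2=36
Checksum = sum2·256 + sum1 = 36·256 + 101 = 9317 = 0x2465.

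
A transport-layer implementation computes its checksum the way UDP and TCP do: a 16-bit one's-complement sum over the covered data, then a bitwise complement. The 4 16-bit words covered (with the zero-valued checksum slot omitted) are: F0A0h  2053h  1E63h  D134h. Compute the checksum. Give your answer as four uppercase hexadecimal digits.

FF73

One's-complement addition (fold any carry out of bit 15 back into bit 0):
  0xF0A0 + 0x2053 = 0x110F3 → wrap carry → 0x10F4
  0x10F4 + 0x1E63 = 0x02F57
  0x2F57 + 0xD134 = 0x1008B → wrap carry → 0x008C
One's-complement sum = 0x008C.
Checksum = ~0x008C & 0xFFFF = 0xFF73.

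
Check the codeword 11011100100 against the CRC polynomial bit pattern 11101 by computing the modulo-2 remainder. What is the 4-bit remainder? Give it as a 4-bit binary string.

Modulo-2 division of 11011100100 by 11101:
  pos 0: 11011 XOR 11101 = 00110
  pos 2: 11010 XOR 11101 = 00111
  pos 4: 11101 XOR 11101 = 00000
Remainder = 0000 (zero — the frame passes the CRC check).

0000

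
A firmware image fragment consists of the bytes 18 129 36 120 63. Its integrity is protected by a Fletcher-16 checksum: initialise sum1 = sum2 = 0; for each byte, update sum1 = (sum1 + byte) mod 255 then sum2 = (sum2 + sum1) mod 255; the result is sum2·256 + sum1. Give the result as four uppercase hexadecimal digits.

FC6F

Running sums (mod 255):
  after byte 0 (18): sum1=18, sum2=18
  after byte 1 (129): sum1=147, sum2=165
  after byte 2 (36): sum1=183, sum2=93
  after byte 3 (120): sum1=48, sum2=141
  after byte 4 (63): sum1=111, sum2=252
Checksum = sum2·256 + sum1 = 252·256 + 111 = 64623 = 0xFC6F.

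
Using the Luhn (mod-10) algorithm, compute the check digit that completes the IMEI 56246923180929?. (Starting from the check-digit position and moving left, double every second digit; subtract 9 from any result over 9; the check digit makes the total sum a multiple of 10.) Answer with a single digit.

Partial digits right→left: 9 2 9 0 8 1 3 2 9 6 4 2 6 5
Double every second digit counting from the check-digit position (so the 1st, 3rd, 5th, ... of the partial from the right).
  doubled (with −9 where >9): 9 9 7 6 9 8 3 → sum 51
  kept as-is: 2 0 1 2 6 2 5 → sum 18
Total = 51 + 18 = 69.
Check digit = (10 − (69 mod 10)) mod 10 = 1.

1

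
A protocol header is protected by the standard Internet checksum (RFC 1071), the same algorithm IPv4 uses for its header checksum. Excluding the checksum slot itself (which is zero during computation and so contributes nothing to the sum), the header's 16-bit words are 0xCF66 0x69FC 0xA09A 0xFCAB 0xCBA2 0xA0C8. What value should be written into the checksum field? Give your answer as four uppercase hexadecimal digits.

BCEA

One's-complement addition (fold any carry out of bit 15 back into bit 0):
  0xCF66 + 0x69FC = 0x13962 → wrap carry → 0x3963
  0x3963 + 0xA09A = 0x0D9FD
  0xD9FD + 0xFCAB = 0x1D6A8 → wrap carry → 0xD6A9
  0xD6A9 + 0xCBA2 = 0x1A24B → wrap carry → 0xA24C
  0xA24C + 0xA0C8 = 0x14314 → wrap carry → 0x4315
One's-complement sum = 0x4315.
Checksum = ~0x4315 & 0xFFFF = 0xBCEA.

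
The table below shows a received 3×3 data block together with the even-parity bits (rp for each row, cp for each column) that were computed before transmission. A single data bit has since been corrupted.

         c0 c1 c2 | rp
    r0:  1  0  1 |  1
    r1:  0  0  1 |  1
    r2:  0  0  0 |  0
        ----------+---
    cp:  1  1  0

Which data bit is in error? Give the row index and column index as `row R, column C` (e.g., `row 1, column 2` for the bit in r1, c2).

Recompute each row's even parity and compare to rp:
  r0: data parity 0, sent rp 1 → mismatch
  r1: data parity 1, sent rp 1 → ok
  r2: data parity 0, sent rp 0 → ok
Recompute each column's even parity and compare to cp:
  c0: data parity 1, sent cp 1 → ok
  c1: data parity 0, sent cp 1 → mismatch
  c2: data parity 0, sent cp 0 → ok
Exactly one row (r0) and one column (c1) fail → the flipped bit is at their intersection.

row 0, column 1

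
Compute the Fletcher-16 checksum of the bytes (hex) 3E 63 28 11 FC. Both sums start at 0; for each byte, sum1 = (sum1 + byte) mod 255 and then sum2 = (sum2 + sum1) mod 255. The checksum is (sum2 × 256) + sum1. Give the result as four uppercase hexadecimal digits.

5CD7

Running sums (mod 255):
  after byte 0 (3E): sum1=62, sum2=62
  after byte 1 (63): sum1=161, sum2=223
  after byte 2 (28): sum1=201, sum2=169
  after byte 3 (11): sum1=218, sum2=132
  after byte 4 (FC): sum1=215, sum2=92
Checksum = sum2·256 + sum1 = 92·256 + 215 = 23767 = 0x5CD7.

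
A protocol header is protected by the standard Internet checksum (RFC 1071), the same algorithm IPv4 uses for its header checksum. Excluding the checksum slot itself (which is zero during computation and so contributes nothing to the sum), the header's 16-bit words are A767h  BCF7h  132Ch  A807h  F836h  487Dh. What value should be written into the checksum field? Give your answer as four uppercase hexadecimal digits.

One's-complement addition (fold any carry out of bit 15 back into bit 0):
  0xA767 + 0xBCF7 = 0x1645E → wrap carry → 0x645F
  0x645F + 0x132C = 0x0778B
  0x778B + 0xA807 = 0x11F92 → wrap carry → 0x1F93
  0x1F93 + 0xF836 = 0x117C9 → wrap carry → 0x17CA
  0x17CA + 0x487D = 0x06047
One's-complement sum = 0x6047.
Checksum = ~0x6047 & 0xFFFF = 0x9FB8.

9FB8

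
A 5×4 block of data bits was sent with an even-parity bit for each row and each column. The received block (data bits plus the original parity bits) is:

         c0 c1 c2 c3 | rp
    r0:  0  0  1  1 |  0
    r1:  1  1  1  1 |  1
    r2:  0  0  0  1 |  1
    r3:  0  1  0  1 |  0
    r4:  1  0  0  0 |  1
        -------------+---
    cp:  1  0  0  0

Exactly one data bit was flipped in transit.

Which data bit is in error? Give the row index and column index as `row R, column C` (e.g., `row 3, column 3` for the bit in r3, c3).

row 1, column 0

Recompute each row's even parity and compare to rp:
  r0: data parity 0, sent rp 0 → ok
  r1: data parity 0, sent rp 1 → mismatch
  r2: data parity 1, sent rp 1 → ok
  r3: data parity 0, sent rp 0 → ok
  r4: data parity 1, sent rp 1 → ok
Recompute each column's even parity and compare to cp:
  c0: data parity 0, sent cp 1 → mismatch
  c1: data parity 0, sent cp 0 → ok
  c2: data parity 0, sent cp 0 → ok
  c3: data parity 0, sent cp 0 → ok
Exactly one row (r1) and one column (c0) fail → the flipped bit is at their intersection.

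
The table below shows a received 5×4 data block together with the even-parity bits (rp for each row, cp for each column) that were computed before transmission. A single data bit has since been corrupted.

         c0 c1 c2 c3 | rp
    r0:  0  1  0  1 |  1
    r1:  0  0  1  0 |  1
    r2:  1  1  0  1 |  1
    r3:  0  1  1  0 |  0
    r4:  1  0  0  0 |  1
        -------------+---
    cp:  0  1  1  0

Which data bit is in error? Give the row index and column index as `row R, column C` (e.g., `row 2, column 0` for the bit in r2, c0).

row 0, column 2

Recompute each row's even parity and compare to rp:
  r0: data parity 0, sent rp 1 → mismatch
  r1: data parity 1, sent rp 1 → ok
  r2: data parity 1, sent rp 1 → ok
  r3: data parity 0, sent rp 0 → ok
  r4: data parity 1, sent rp 1 → ok
Recompute each column's even parity and compare to cp:
  c0: data parity 0, sent cp 0 → ok
  c1: data parity 1, sent cp 1 → ok
  c2: data parity 0, sent cp 1 → mismatch
  c3: data parity 0, sent cp 0 → ok
Exactly one row (r0) and one column (c2) fail → the flipped bit is at their intersection.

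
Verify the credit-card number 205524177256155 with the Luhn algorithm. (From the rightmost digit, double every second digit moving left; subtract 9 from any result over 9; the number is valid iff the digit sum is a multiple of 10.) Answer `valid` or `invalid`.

From the right, keep odd positions and double even positions (subtract 9 from any doubled value over 9):
  doubled (positions 2,4,...): 1 3 4 5 8 1 0 → sum 22
  kept (positions 1,3,...): 5 1 5 7 1 2 5 2 → sum 28
Total = 50.
50 mod 10 = 0, so the number is valid.

valid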